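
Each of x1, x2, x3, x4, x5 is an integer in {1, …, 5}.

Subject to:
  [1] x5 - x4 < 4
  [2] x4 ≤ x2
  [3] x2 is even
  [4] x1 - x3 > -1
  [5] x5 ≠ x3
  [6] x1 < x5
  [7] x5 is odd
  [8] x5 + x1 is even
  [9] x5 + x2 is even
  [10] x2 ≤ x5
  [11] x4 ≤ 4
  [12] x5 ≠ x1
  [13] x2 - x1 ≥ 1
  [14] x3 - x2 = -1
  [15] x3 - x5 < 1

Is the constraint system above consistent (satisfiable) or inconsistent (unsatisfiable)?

Unsatisfiable

Constraint 7 makes x5 odd and constraint 3 makes x2 even, so x5 + x2 must be odd. Constraint 9 says x5 + x2 is even — contradiction.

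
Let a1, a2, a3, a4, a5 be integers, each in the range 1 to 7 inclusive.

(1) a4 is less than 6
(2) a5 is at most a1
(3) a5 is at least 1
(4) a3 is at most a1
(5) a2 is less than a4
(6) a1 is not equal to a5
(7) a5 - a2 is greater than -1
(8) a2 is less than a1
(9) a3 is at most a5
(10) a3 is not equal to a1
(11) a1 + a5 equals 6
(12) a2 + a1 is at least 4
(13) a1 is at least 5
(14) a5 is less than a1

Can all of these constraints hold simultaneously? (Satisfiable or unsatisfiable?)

Satisfiable

The assignment a1 = 5, a2 = 1, a3 = 1, a4 = 3, a5 = 1 works:
  constraint 7 holds since a5 - a2 = 0.
  constraint 11 holds since a1 + a5 = 6.
  constraint 12 holds since a2 + a1 = 6.
The rest check out directly.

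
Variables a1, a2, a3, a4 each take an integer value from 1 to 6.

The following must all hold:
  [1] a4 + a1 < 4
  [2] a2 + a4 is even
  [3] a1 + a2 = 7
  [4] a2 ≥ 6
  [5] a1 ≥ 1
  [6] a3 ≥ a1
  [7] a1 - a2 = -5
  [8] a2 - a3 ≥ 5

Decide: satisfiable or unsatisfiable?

The assignment a1 = 1, a2 = 6, a3 = 1, a4 = 2 works:
  constraint 1 holds since a4 + a1 = 3.
  constraint 3 holds since a1 + a2 = 7.
The rest check out directly.

Satisfiable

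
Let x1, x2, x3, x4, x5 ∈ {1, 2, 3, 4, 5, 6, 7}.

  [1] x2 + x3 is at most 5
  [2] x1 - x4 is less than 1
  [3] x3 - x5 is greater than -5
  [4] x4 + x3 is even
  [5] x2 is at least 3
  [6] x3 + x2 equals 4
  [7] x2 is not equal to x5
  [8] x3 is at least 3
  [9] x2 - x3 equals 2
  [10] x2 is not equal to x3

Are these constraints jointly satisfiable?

Unsatisfiable

From constraint 5: x2 ≥ 3. From constraint 8: x3 ≥ 3. Hence x2 + x3 ≥ 6. But constraint 1 requires x2 + x3 ≤ 5, and 5 < 6. Contradiction.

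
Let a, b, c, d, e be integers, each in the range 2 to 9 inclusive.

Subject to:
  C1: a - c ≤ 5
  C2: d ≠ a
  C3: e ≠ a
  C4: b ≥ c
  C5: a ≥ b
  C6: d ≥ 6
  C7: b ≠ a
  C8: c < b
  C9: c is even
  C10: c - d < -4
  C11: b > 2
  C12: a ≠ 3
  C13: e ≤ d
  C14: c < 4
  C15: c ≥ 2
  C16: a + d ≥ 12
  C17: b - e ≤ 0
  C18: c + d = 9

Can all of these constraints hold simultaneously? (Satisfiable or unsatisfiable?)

Try a = 6, b = 3, c = 2, d = 7, e = 5.
Check constraint 1: a - c = 4; constraint 10: c - d = -5; constraint 16: a + d = 13. The remaining constraints are straightforward to verify.

Satisfiable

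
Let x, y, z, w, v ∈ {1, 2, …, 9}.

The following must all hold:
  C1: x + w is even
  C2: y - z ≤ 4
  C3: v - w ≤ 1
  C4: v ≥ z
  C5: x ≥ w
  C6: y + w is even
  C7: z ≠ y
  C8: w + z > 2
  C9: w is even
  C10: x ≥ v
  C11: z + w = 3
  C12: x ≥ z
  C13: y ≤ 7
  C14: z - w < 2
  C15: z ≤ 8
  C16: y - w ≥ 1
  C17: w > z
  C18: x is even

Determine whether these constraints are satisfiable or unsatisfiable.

Try x = 4, y = 4, z = 1, w = 2, v = 1.
Check constraint 2: y - z = 3; constraint 3: v - w = -1. The remaining constraints are straightforward to verify.

Satisfiable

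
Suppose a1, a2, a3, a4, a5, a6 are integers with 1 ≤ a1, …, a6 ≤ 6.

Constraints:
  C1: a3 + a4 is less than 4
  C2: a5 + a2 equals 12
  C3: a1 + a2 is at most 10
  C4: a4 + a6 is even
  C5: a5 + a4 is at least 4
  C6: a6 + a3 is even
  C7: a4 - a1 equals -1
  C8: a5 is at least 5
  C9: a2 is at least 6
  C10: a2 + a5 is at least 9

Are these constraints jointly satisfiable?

The assignment a1 = 2, a2 = 6, a3 = 1, a4 = 1, a5 = 6, a6 = 5 works:
  constraint 1 holds since a3 + a4 = 2.
  constraint 2 holds since a5 + a2 = 12.
The rest check out directly.

Satisfiable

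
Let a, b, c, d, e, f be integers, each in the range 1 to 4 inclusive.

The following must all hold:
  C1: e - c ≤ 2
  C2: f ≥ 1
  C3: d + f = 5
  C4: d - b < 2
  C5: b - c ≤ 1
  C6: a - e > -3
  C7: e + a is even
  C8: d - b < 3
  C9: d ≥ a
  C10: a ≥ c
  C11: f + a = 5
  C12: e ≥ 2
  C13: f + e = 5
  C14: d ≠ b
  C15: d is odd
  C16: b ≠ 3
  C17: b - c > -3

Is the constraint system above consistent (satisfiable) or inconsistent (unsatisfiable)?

Satisfiable

One satisfying assignment is a = 3, b = 2, c = 3, d = 3, e = 3, f = 2.
For the less obvious constraints — constraint 1: e - c = 0; constraint 3: d + f = 5 — and the others hold by inspection.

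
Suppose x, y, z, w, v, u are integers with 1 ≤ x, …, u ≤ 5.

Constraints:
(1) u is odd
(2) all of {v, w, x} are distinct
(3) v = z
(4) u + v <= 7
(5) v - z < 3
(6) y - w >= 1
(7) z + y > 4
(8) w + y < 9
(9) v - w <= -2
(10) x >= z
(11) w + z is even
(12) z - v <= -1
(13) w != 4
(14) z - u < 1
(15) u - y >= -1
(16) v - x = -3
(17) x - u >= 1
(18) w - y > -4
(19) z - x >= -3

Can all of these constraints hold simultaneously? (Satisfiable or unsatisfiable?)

Constraints 6, 9, 12, 15, 17, and 19 give v − z ≥ 1, z − x ≥ -3, x − u ≥ 1, u − y ≥ -1, y − w ≥ 1, w − v ≥ 2.
Adding all 6 inequalities: the left sides telescope to 0, and the right sides sum to 1 + (-3) + 1 + (-1) + 1 + 2 = 1. So 0 ≥ 1, which is false.

Unsatisfiable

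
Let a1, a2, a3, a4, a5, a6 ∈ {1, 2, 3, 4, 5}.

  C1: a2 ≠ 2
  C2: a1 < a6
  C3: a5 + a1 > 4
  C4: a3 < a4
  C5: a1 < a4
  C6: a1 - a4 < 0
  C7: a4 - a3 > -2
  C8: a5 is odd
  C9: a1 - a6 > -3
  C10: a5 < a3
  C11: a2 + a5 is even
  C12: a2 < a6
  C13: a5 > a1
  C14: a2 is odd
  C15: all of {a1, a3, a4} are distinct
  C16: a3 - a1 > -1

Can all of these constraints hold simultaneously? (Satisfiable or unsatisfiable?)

Try a1 = 2, a2 = 1, a3 = 4, a4 = 5, a5 = 3, a6 = 4.
Check constraint 3: a5 + a1 = 5; constraint 6: a1 - a4 = -3; constraint 7: a4 - a3 = 1. The remaining constraints are straightforward to verify.

Satisfiable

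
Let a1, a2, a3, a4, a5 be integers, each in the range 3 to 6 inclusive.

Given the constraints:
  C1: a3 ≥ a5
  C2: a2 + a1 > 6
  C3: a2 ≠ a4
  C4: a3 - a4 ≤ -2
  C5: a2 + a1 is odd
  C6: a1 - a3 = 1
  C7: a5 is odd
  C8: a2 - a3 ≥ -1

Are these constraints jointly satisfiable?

Take a1 = 4, a2 = 5, a3 = 3, a4 = 6, a5 = 3. Then constraint 2: a2 + a1 = 9; constraint 4: a3 - a4 = -3; constraint 6: a1 - a3 = 1, and every other listed constraint is also met.

Satisfiable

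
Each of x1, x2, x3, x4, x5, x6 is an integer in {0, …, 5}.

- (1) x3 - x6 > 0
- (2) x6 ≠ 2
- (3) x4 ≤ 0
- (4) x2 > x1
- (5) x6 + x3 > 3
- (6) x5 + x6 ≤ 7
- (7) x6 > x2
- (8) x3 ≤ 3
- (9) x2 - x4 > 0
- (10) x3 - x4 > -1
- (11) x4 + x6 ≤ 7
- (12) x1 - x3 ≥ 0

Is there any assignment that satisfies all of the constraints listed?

Unsatisfiable

Constraints 1, 4, 7, and 12 give x1 < x2, x2 < x6, x6 < x3, x3 ≤ x1. Chaining: x1 < x2 < x6 < x3 ≤ x1, which forces x1 < x1 — impossible.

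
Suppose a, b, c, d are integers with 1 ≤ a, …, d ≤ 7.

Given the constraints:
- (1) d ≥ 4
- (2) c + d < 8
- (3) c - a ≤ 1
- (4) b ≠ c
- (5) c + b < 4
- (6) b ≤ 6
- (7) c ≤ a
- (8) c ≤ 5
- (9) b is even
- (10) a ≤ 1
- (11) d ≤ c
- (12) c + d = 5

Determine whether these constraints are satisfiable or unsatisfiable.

Unsatisfiable

From constraints 1 and 11: c ≥ d and d ≥ 4, so c ≥ 4. From constraints 7 and 10: c ≤ a and a ≤ 1, so c ≤ 1. But 1 < 4, so no value of c works.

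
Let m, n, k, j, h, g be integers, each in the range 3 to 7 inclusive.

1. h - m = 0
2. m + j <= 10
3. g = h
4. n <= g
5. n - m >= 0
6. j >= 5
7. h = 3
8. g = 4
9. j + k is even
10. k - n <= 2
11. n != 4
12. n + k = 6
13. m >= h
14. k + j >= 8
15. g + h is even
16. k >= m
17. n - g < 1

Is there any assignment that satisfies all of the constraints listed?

Unsatisfiable

Constraint 8 fixes g = 4 and constraint 7 fixes h = 3, but constraint 3 requires g = h. Since 4 ≠ 3, contradiction.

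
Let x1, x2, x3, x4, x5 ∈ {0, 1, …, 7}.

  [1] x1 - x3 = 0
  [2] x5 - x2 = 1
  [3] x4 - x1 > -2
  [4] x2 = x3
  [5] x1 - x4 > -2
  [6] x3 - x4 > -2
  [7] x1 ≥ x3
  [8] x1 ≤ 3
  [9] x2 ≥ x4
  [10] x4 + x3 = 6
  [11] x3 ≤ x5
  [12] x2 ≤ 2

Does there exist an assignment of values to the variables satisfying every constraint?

From constraints 9 and 12: x4 ≤ x2 ≤ 2. From constraints 7 and 8: x3 ≤ x1 ≤ 3. Hence x4 + x3 ≤ 5. But constraint 10 requires x4 + x3 = 6, and 6 > 5. Contradiction.

Unsatisfiable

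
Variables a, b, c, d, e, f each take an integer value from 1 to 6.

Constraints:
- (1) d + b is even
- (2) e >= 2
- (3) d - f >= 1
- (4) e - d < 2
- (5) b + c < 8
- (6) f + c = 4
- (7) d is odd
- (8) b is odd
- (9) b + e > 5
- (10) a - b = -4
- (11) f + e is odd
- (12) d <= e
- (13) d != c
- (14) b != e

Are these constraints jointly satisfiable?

Satisfiable

One satisfying assignment is a = 1, b = 5, c = 2, d = 3, e = 3, f = 2.
For the less obvious constraints — constraint 3: d - f = 1; constraint 4: e - d = 0 — and the others hold by inspection.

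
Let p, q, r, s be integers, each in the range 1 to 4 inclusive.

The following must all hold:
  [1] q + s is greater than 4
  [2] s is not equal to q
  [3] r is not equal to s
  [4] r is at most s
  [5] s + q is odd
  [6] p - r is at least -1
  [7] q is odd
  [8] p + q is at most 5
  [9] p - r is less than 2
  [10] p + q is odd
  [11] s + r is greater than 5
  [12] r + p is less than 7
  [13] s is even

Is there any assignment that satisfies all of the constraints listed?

Take p = 2, q = 3, r = 3, s = 4. Then constraint 1: q + s = 7; constraint 6: p - r = -1, and every other listed constraint is also met.

Satisfiable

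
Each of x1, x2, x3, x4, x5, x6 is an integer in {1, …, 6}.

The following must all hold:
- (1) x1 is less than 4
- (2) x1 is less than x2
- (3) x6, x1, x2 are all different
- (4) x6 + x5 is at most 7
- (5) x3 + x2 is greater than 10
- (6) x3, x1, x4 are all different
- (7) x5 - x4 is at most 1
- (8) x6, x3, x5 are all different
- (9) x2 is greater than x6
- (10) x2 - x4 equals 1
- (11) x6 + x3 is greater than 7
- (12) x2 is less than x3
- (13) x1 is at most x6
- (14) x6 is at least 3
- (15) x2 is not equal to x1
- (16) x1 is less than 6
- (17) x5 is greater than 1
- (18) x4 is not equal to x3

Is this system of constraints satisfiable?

Take x1 = 2, x2 = 5, x3 = 6, x4 = 4, x5 = 4, x6 = 3. Then constraint 4: x6 + x5 = 7; constraint 5: x3 + x2 = 11, and every other listed constraint is also met.

Satisfiable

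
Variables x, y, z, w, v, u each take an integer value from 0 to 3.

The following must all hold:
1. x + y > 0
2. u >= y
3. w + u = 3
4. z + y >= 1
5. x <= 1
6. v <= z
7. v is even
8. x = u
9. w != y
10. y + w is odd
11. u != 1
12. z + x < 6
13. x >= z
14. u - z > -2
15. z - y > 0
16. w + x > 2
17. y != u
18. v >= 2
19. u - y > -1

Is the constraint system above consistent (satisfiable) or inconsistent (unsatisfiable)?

From constraints 6 and 18: z ≥ v and v ≥ 2, so z ≥ 2. From constraints 5 and 13: z ≤ x and x ≤ 1, so z ≤ 1. But 1 < 2, so no value of z works.

Unsatisfiable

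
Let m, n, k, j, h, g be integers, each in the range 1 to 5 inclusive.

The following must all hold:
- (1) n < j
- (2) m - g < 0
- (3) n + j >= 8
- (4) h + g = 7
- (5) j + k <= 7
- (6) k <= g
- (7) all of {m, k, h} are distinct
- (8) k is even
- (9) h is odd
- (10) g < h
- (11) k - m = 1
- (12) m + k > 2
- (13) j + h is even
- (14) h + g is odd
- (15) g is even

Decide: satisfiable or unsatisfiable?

Setting (m, n, k, j, h, g) = (1, 4, 2, 5, 5, 2) satisfies everything: constraint 2: m - g = -1; constraint 3: n + j = 9, and the others follow.

Satisfiable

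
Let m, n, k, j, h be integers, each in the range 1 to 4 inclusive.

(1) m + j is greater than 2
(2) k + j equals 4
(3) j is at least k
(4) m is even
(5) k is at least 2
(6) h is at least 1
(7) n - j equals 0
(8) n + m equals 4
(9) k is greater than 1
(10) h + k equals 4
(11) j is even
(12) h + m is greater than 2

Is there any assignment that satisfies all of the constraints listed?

Satisfiable

One satisfying assignment is m = 2, n = 2, k = 2, j = 2, h = 2.
For the less obvious constraints — constraint 1: m + j = 4; constraint 2: k + j = 4 — and the others hold by inspection.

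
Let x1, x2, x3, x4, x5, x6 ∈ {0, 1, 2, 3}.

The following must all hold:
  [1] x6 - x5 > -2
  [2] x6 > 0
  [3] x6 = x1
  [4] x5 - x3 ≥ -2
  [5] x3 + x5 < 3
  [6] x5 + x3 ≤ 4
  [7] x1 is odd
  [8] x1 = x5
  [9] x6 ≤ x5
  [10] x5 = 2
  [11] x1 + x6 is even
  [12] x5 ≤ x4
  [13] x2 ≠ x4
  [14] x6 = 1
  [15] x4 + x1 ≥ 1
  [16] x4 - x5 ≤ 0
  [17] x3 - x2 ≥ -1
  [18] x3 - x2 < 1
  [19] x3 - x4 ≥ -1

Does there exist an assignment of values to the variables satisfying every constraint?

Unsatisfiable

Constraint 14 fixes x6 = 1 and constraint 10 fixes x5 = 2. Constraints 3 and 8 give x6 = x1 = x5, so x6 = x5. But 1 ≠ 2 — contradiction.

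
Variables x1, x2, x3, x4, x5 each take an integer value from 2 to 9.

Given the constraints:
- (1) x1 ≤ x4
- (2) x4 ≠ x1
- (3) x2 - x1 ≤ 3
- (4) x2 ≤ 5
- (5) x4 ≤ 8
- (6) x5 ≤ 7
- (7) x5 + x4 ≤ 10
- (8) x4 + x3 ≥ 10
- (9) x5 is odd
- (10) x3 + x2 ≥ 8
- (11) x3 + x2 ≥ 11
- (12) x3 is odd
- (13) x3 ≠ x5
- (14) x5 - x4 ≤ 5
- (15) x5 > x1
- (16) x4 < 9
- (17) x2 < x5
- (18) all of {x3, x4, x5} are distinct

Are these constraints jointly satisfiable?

Satisfiable

Setting (x1, x2, x3, x4, x5) = (2, 2, 9, 3, 5) satisfies everything: constraint 3: x2 - x1 = 0; constraint 7: x5 + x4 = 8; constraint 8: x4 + x3 = 12, and the others follow.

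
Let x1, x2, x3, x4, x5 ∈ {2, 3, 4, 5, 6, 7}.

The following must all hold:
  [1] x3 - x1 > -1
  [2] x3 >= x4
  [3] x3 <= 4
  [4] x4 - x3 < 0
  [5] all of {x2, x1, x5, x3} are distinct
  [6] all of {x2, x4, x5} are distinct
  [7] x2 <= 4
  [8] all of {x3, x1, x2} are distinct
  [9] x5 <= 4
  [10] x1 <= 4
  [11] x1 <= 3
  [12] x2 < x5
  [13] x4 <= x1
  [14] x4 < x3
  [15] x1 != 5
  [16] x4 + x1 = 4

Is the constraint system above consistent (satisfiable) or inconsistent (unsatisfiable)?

Constraints 3, 7, 9, and 10 confine each of x2, x1, x5, x3 to the 3 values {2, …, 4} (the domain already gives each ≥ 2).
Constraint 5 requires all 4 of them to be distinct, but only 3 values are available — impossible by the pigeonhole principle.

Unsatisfiable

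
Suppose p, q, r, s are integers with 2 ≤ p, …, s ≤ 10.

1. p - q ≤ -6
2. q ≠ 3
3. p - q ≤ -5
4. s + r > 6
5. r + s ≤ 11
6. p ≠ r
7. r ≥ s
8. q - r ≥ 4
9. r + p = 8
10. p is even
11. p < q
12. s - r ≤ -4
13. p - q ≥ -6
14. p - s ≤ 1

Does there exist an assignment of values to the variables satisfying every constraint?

Unsatisfiable

Constraints 8, 12, 13, and 14 give q − r ≥ 4, r − s ≥ 4, s − p ≥ -1, p − q ≥ -6.
Adding all 4 inequalities: the left sides telescope to 0, and the right sides sum to 4 + 4 + (-1) + (-6) = 1. So 0 ≥ 1, which is false.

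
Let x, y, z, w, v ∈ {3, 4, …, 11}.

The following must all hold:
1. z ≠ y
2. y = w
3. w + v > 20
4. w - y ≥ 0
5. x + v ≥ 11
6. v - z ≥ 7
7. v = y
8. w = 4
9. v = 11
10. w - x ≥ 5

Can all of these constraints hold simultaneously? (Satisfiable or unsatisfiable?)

Constraint 9 fixes v = 11 and constraint 8 fixes w = 4. Constraints 2 and 7 give v = y = w, so v = w. But 11 ≠ 4 — contradiction.

Unsatisfiable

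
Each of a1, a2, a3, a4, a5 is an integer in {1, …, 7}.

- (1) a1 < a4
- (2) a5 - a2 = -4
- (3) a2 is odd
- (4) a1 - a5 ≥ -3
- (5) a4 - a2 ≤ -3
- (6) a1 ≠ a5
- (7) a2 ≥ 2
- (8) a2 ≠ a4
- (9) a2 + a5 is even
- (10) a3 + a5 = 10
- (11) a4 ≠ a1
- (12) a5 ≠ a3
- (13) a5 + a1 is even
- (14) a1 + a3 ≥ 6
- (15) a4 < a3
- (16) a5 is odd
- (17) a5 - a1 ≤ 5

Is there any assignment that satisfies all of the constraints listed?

Satisfiable

Take a1 = 1, a2 = 7, a3 = 7, a4 = 2, a5 = 3. Then constraint 2: a5 - a2 = -4; constraint 4: a1 - a5 = -2, and every other listed constraint is also met.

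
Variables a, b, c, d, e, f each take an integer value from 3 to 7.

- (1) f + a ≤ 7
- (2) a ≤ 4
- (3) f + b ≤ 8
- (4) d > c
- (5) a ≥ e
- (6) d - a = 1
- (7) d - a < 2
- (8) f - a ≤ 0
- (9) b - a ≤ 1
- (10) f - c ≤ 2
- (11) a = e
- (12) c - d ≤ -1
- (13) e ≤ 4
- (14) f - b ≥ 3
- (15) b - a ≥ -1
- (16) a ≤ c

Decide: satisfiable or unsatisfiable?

Constraints 8, 14, and 15 give f − b ≥ 3, b − a ≥ -1, a − f ≥ 0.
Adding all 3 inequalities: the left sides telescope to 0, and the right sides sum to 3 + (-1) + 0 = 2. So 0 ≥ 2, which is false.

Unsatisfiable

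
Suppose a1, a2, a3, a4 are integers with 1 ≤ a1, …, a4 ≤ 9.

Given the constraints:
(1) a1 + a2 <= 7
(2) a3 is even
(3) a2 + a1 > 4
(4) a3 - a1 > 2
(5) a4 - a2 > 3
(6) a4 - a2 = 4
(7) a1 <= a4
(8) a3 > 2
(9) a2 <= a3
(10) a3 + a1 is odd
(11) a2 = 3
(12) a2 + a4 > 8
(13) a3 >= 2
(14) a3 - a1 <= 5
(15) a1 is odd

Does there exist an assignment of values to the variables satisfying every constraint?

Setting (a1, a2, a3, a4) = (3, 3, 8, 7) satisfies everything: constraint 1: a1 + a2 = 6; constraint 3: a2 + a1 = 6, and the others follow.

Satisfiable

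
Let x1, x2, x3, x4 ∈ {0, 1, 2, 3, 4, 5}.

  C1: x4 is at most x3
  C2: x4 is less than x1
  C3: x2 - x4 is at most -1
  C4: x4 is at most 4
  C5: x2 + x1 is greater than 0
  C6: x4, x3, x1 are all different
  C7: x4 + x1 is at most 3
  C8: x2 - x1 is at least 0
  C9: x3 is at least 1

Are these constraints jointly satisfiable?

Unsatisfiable

Constraints 2, 3, and 8 give x4 < x1, x1 ≤ x2, x2 < x4. Chaining: x4 < x1 ≤ x2 < x4, which forces x4 < x4 — impossible.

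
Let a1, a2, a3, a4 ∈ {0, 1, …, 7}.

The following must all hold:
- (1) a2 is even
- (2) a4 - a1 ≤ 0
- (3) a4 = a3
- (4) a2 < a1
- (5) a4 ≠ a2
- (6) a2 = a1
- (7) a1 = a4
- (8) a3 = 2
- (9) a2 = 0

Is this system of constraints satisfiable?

Unsatisfiable

Constraint 9 fixes a2 = 0 and constraint 8 fixes a3 = 2. Constraints 3, 6, and 7 give a2 = a1 = a4 = a3, so a2 = a3. But 0 ≠ 2 — contradiction.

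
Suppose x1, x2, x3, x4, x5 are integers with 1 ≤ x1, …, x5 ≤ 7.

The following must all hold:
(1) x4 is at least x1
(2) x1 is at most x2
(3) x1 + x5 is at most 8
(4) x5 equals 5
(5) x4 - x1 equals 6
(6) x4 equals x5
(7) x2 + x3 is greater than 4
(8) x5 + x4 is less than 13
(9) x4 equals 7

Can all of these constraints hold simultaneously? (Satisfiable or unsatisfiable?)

Unsatisfiable

Constraint 9 fixes x4 = 7 and constraint 4 fixes x5 = 5, but constraint 6 requires x4 = x5. Since 7 ≠ 5, contradiction.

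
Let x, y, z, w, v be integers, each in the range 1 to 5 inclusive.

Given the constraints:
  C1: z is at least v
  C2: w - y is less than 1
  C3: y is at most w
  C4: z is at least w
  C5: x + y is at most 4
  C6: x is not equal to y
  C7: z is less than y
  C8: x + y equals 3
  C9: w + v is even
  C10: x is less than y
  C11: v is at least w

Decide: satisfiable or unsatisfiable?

Constraints 1, 3, 7, and 11 give y ≤ w, w ≤ v, v ≤ z, z < y. Chaining: y ≤ w ≤ v ≤ z < y, which forces y < y — impossible.

Unsatisfiable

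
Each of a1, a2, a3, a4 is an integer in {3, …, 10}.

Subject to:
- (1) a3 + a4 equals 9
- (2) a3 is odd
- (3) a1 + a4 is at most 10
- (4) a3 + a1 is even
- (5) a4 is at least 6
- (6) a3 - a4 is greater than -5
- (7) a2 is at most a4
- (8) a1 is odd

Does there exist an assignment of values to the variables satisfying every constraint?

Try a1 = 3, a2 = 5, a3 = 3, a4 = 6.
Check constraint 1: a3 + a4 = 9; constraint 3: a1 + a4 = 9. The remaining constraints are straightforward to verify.

Satisfiable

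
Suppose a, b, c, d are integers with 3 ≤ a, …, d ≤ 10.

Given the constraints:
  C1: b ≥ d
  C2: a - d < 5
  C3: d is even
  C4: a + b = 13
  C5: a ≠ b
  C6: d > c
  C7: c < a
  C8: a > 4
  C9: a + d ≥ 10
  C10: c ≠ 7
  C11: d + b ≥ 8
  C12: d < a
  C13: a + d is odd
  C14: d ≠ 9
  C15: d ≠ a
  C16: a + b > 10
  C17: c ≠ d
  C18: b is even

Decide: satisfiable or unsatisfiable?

Setting (a, b, c, d) = (7, 6, 3, 4) satisfies everything: constraint 2: a - d = 3; constraint 4: a + b = 13, and the others follow.

Satisfiable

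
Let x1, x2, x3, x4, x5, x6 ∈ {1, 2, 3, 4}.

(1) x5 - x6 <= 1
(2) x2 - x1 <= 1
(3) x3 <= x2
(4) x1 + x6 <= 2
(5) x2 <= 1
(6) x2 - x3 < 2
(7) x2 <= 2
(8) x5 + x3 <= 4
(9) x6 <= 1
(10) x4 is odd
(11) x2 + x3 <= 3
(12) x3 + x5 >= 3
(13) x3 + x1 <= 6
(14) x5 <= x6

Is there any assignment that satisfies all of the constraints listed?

Unsatisfiable

From constraints 3 and 5: x3 ≤ x2 ≤ 1. From constraints 9 and 14: x5 ≤ x6 ≤ 1. Hence x3 + x5 ≤ 2. But constraint 12 requires x3 + x5 ≥ 3, and 3 > 2. Contradiction.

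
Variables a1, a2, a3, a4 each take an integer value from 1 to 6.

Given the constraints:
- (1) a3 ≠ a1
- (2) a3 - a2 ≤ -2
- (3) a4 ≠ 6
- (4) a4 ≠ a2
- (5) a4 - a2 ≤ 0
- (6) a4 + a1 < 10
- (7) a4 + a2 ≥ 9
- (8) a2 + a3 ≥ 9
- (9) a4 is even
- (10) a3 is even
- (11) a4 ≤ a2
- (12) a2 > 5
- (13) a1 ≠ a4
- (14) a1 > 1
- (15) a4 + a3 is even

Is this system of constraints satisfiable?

Satisfiable

One satisfying assignment is a1 = 5, a2 = 6, a3 = 4, a4 = 4.
For the less obvious constraints — constraint 2: a3 - a2 = -2; constraint 5: a4 - a2 = -2 — and the others hold by inspection.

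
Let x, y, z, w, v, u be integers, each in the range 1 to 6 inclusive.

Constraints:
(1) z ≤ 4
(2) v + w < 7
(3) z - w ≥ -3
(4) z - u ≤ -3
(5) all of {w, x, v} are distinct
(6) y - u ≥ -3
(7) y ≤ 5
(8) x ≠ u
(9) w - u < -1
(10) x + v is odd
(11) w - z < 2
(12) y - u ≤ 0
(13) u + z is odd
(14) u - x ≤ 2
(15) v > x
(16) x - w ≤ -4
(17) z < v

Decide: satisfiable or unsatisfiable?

Constraints 3, 4, 14, and 16 give x − u ≥ -2, u − z ≥ 3, z − w ≥ -3, w − x ≥ 4.
Adding all 4 inequalities: the left sides telescope to 0, and the right sides sum to (-2) + 3 + (-3) + 4 = 2. So 0 ≥ 2, which is false.

Unsatisfiable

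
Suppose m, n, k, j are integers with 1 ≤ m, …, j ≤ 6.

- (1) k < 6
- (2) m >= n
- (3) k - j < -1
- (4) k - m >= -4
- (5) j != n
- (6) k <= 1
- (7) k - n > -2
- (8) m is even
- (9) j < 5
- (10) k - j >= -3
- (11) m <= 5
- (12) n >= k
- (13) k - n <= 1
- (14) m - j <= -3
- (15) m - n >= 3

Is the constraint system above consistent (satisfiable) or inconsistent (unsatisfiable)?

Unsatisfiable

Constraints 10, 13, 14, and 15 give m − n ≥ 3, n − k ≥ -1, k − j ≥ -3, j − m ≥ 3.
Adding all 4 inequalities: the left sides telescope to 0, and the right sides sum to 3 + (-1) + (-3) + 3 = 2. So 0 ≥ 2, which is false.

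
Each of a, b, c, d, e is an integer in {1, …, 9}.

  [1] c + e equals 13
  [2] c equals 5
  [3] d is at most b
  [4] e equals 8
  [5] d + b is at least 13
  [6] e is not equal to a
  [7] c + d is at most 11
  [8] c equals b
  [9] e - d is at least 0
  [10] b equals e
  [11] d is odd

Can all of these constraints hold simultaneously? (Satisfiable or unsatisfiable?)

Constraint 2 fixes c = 5 and constraint 4 fixes e = 8. Constraints 8 and 10 give c = b = e, so c = e. But 5 ≠ 8 — contradiction.

Unsatisfiable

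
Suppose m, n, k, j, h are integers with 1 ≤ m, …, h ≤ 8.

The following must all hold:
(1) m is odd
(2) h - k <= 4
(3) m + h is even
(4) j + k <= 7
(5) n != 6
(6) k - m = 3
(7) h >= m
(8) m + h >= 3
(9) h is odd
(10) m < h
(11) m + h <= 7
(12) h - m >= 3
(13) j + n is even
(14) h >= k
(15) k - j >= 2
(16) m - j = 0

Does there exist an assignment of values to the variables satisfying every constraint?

Satisfiable

Try m = 1, n = 3, k = 4, j = 1, h = 5.
Check constraint 2: h - k = 1; constraint 4: j + k = 5. The remaining constraints are straightforward to verify.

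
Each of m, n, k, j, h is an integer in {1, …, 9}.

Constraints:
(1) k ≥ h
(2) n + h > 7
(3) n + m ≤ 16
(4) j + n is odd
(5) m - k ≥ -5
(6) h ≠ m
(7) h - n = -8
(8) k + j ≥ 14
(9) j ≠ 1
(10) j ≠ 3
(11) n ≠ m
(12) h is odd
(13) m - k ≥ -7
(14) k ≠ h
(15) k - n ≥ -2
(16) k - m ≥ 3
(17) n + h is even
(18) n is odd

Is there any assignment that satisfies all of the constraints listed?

Setting (m, n, k, j, h) = (5, 9, 9, 8, 1) satisfies everything: constraint 2: n + h = 10; constraint 3: n + m = 14, and the others follow.

Satisfiable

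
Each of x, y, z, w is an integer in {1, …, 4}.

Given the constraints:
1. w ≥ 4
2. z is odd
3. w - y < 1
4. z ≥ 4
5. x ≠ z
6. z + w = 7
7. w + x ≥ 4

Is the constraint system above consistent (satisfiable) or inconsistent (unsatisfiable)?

From constraint 4: z ≥ 4. From constraint 1: w ≥ 4. Hence z + w ≥ 8. But constraint 6 requires z + w = 7, and 7 < 8. Contradiction.

Unsatisfiable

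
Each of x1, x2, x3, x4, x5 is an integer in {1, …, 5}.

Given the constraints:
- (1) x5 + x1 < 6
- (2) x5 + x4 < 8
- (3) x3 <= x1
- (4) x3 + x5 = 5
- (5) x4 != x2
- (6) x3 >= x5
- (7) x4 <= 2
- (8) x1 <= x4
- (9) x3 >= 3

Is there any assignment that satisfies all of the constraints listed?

From constraints 3 and 9: x1 ≥ x3 and x3 ≥ 3, so x1 ≥ 3. From constraints 7 and 8: x1 ≤ x4 and x4 ≤ 2, so x1 ≤ 2. But 2 < 3, so no value of x1 works.

Unsatisfiable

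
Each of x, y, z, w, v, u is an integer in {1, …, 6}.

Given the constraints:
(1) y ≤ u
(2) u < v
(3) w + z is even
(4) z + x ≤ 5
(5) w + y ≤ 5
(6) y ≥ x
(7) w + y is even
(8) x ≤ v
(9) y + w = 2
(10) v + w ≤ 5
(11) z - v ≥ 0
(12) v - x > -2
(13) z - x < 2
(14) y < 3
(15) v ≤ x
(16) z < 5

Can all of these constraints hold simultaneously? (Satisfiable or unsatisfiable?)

Constraints 1, 2, 6, and 15 give u < v, v ≤ x, x ≤ y, y ≤ u. Chaining: u < v ≤ x ≤ y ≤ u, which forces u < u — impossible.

Unsatisfiable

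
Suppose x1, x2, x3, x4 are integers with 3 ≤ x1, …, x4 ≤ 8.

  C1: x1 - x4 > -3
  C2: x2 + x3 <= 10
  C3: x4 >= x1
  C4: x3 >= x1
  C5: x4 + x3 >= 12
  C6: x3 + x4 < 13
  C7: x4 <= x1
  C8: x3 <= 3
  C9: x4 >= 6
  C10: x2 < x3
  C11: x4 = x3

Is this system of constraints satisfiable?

From constraints 7 and 9: x1 ≥ x4 and x4 ≥ 6, so x1 ≥ 6. From constraints 4 and 8: x1 ≤ x3 and x3 ≤ 3, so x1 ≤ 3. But 3 < 6, so no value of x1 works.

Unsatisfiable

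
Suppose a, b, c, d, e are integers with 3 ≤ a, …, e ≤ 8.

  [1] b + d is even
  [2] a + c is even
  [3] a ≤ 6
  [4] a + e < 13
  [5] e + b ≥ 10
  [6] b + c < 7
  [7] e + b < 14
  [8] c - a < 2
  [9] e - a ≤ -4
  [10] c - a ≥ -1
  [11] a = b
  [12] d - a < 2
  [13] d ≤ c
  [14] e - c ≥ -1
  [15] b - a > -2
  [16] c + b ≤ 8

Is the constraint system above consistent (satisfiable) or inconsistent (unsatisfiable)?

Constraints 9, 10, and 14 give e − c ≥ -1, c − a ≥ -1, a − e ≥ 4.
Adding all 3 inequalities: the left sides telescope to 0, and the right sides sum to (-1) + (-1) + 4 = 2. So 0 ≥ 2, which is false.

Unsatisfiable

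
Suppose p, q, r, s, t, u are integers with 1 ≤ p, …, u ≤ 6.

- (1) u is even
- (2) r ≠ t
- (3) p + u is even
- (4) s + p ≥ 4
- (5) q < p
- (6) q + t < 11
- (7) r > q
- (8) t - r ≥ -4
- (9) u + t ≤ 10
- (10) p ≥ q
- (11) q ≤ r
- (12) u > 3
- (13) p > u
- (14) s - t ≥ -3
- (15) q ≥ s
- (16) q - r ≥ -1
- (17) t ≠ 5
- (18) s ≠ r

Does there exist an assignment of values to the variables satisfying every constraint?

Setting (p, q, r, s, t, u) = (6, 5, 6, 1, 4, 4) satisfies everything: constraint 4: s + p = 7; constraint 6: q + t = 9; constraint 8: t - r = -2, and the others follow.

Satisfiable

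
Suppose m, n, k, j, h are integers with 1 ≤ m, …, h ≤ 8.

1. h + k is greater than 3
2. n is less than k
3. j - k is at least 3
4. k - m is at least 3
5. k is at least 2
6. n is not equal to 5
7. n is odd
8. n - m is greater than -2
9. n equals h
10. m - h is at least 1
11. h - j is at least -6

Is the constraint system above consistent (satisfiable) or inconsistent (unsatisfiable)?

Constraints 3, 4, 10, and 11 give h − j ≥ -6, j − k ≥ 3, k − m ≥ 3, m − h ≥ 1.
Adding all 4 inequalities: the left sides telescope to 0, and the right sides sum to (-6) + 3 + 3 + 1 = 1. So 0 ≥ 1, which is false.

Unsatisfiable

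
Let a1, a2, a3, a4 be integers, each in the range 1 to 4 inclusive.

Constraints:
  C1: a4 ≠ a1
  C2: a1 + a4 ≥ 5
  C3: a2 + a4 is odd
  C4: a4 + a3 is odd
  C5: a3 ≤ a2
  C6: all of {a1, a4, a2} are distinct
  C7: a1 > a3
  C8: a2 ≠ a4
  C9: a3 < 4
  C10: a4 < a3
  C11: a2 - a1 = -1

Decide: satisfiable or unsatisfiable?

Satisfiable

The assignment a1 = 4, a2 = 3, a3 = 3, a4 = 2 works:
  constraint 2 holds since a1 + a4 = 6.
  constraint 6 holds since values 4, 2, 3 are distinct.
  constraint 11 holds since a2 - a1 = -1.
The rest check out directly.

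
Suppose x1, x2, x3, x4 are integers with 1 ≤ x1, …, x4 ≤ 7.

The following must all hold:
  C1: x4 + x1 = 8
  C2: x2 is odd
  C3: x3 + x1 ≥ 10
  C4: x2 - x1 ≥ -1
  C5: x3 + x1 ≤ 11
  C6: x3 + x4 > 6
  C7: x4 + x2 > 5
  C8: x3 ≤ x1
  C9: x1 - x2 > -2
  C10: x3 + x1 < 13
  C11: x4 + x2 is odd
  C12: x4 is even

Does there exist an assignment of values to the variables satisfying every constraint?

Satisfiable

Setting (x1, x2, x3, x4) = (6, 5, 5, 2) satisfies everything: constraint 1: x4 + x1 = 8; constraint 3: x3 + x1 = 11, and the others follow.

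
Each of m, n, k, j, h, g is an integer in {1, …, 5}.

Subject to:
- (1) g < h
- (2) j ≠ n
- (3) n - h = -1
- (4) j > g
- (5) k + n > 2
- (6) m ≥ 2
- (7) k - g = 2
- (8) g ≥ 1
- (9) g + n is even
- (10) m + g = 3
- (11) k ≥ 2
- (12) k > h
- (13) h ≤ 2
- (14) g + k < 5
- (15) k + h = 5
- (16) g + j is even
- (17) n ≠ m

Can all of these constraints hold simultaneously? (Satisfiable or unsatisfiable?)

Satisfiable

Take m = 2, n = 1, k = 3, j = 5, h = 2, g = 1. Then constraint 3: n - h = -1; constraint 5: k + n = 4; constraint 7: k - g = 2, and every other listed constraint is also met.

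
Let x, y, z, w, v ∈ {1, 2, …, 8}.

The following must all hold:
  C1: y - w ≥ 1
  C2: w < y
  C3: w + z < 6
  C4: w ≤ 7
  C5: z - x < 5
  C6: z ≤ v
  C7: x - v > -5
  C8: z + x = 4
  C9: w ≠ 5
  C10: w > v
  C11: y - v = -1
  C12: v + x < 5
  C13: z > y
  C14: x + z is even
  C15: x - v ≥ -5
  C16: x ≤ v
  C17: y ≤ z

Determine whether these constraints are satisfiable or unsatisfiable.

Constraints 2, 6, 10, and 17 give y ≤ z, z ≤ v, v < w, w < y. Chaining: y ≤ z ≤ v < w < y, which forces y < y — impossible.

Unsatisfiable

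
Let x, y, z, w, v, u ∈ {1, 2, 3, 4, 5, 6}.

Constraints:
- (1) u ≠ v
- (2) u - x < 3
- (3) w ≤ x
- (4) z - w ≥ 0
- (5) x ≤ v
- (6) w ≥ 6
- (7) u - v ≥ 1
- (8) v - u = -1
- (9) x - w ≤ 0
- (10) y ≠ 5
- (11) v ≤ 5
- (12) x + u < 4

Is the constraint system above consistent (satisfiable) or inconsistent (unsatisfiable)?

From constraints 3 and 6: x ≥ w and w ≥ 6, so x ≥ 6. From constraints 5 and 11: x ≤ v and v ≤ 5, so x ≤ 5. But 5 < 6, so no value of x works.

Unsatisfiable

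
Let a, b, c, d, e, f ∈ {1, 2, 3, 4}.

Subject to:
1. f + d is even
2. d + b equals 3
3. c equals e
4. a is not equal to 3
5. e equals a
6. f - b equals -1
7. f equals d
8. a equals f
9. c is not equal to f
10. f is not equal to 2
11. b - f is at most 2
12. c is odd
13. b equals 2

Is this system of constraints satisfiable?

Unsatisfiable

From constraints 3, 5, and 8, c = e = a = f, so c = f. But constraint 9 says c ≠ f. Contradiction.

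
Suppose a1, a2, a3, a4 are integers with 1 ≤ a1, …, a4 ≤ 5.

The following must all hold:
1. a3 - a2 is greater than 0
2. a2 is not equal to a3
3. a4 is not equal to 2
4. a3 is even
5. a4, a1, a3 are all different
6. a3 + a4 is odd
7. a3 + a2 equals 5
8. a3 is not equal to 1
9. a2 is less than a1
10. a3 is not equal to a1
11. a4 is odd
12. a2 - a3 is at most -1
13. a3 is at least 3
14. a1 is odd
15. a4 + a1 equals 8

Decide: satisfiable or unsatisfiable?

Try a1 = 5, a2 = 1, a3 = 4, a4 = 3.
Check constraint 1: a3 - a2 = 3; constraint 7: a3 + a2 = 5. The remaining constraints are straightforward to verify.

Satisfiable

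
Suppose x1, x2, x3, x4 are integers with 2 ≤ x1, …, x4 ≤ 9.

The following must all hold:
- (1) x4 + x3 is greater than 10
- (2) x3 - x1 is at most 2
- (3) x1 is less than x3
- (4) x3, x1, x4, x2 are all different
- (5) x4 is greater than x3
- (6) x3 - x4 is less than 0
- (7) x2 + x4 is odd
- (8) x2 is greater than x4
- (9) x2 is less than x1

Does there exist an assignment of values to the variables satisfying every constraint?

Unsatisfiable

Constraints 3, 6, 8, and 9 give x1 < x3, x3 < x4, x4 < x2, x2 < x1. Chaining: x1 < x3 < x4 < x2 < x1, which forces x1 < x1 — impossible.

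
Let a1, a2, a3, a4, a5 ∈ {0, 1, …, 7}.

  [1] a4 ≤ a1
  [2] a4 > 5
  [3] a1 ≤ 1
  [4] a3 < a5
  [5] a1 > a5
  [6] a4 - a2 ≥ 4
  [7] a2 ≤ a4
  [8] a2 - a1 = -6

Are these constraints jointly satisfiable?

From constraint 2: a4 ≥ 6. From constraints 1 and 3: a4 ≤ a1 and a1 ≤ 1, so a4 ≤ 1. But 1 < 6, so no value of a4 works.

Unsatisfiable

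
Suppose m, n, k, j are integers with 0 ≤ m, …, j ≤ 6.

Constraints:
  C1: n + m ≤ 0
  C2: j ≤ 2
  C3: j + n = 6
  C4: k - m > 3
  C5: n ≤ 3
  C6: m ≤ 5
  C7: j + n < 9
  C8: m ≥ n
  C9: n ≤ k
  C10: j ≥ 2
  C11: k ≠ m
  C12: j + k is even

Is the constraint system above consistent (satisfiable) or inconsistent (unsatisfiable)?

From constraint 2: j ≤ 2. From constraint 5: n ≤ 3. Hence j + n ≤ 5. But constraint 3 requires j + n = 6, and 6 > 5. Contradiction.

Unsatisfiable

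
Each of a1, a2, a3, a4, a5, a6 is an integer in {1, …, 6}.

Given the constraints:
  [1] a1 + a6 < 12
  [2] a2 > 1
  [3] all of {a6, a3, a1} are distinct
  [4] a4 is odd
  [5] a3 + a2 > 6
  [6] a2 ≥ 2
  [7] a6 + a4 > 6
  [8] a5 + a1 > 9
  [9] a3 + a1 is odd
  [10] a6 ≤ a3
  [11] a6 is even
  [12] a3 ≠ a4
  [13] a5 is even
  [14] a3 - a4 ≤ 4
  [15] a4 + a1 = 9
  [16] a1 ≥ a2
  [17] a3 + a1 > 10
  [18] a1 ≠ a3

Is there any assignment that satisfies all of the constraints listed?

One satisfying assignment is a1 = 6, a2 = 3, a3 = 5, a4 = 3, a5 = 6, a6 = 4.
For the less obvious constraints — constraint 1: a1 + a6 = 10; constraint 5: a3 + a2 = 8 — and the others hold by inspection.

Satisfiable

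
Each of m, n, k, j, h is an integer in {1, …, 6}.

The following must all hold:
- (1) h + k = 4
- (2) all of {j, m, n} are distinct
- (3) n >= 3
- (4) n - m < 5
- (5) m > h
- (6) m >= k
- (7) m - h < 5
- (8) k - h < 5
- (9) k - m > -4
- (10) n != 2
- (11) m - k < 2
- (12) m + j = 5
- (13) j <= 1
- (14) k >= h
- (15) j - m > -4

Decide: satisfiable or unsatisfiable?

Satisfiable

The assignment m = 4, n = 6, k = 3, j = 1, h = 1 works:
  constraint 1 holds since h + k = 4.
  constraint 4 holds since n - m = 2.
  constraint 7 holds since m - h = 3.
The rest check out directly.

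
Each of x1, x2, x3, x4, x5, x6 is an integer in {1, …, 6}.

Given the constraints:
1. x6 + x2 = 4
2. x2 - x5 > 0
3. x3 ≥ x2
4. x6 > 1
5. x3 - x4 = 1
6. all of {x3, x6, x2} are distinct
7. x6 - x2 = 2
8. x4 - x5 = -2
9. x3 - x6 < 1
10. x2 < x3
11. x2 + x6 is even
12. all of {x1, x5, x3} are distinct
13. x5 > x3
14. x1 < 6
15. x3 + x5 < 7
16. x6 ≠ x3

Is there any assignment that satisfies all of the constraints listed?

Constraints 2, 10, and 13 give x5 < x2, x2 < x3, x3 < x5. Chaining: x5 < x2 < x3 < x5, which forces x5 < x5 — impossible.

Unsatisfiable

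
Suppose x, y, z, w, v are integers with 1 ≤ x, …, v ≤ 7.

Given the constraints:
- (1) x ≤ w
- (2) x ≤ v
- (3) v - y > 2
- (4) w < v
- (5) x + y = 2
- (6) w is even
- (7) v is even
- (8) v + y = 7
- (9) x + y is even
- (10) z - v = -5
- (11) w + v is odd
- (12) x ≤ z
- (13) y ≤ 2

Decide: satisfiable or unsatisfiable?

Unsatisfiable

Constraint 6 makes w even and constraint 7 makes v even, so w + v must be even. Constraint 11 says w + v is odd — contradiction.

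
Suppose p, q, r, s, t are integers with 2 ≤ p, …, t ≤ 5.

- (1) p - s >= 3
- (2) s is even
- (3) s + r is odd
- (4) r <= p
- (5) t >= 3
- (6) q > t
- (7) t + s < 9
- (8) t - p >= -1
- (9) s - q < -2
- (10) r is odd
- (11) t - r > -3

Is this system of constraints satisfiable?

Satisfiable

Take p = 5, q = 5, r = 5, s = 2, t = 4. Then constraint 1: p - s = 3; constraint 7: t + s = 6; constraint 8: t - p = -1, and every other listed constraint is also met.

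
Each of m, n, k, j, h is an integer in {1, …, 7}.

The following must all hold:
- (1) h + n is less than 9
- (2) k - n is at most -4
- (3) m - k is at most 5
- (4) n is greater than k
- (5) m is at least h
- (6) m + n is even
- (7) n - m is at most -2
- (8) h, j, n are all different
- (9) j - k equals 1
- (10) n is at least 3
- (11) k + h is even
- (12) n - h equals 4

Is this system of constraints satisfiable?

Constraints 2, 3, and 7 give n − k ≥ 4, k − m ≥ -5, m − n ≥ 2.
Adding all 3 inequalities: the left sides telescope to 0, and the right sides sum to 4 + (-5) + 2 = 1. So 0 ≥ 1, which is false.

Unsatisfiable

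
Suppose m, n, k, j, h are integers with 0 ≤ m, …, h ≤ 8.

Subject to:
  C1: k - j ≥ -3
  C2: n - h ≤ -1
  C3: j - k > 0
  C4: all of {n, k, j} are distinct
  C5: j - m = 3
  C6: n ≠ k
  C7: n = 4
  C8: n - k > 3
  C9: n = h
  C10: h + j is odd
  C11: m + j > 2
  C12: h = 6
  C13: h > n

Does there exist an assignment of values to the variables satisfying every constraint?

Constraint 7 fixes n = 4 and constraint 12 fixes h = 6, but constraint 9 requires n = h. Since 4 ≠ 6, contradiction.

Unsatisfiable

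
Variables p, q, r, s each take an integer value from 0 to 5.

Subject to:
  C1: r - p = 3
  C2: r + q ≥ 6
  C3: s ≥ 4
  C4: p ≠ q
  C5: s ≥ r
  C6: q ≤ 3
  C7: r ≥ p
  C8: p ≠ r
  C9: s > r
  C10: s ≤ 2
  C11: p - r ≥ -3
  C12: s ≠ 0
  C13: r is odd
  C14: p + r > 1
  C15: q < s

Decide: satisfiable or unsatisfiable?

From constraints 5 and 10: r ≤ s ≤ 2. From constraint 6: q ≤ 3. Hence r + q ≤ 5. But constraint 2 requires r + q ≥ 6, and 6 > 5. Contradiction.

Unsatisfiable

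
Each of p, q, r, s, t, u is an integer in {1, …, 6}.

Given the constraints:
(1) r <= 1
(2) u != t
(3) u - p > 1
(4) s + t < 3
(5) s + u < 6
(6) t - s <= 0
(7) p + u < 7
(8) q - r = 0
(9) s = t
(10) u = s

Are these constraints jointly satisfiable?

From constraints 9 and 10, u = s = t, so u = t. But constraint 2 says u ≠ t. Contradiction.

Unsatisfiable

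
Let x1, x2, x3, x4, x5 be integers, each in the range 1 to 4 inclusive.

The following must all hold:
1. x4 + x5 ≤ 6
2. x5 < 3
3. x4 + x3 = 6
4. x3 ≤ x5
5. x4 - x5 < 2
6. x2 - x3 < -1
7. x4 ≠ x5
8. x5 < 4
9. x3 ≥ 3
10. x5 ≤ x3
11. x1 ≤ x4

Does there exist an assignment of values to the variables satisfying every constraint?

From constraints 4 and 9: x5 ≥ x3 and x3 ≥ 3, so x5 ≥ 3. From constraint 2: x5 ≤ 2. But 2 < 3, so no value of x5 works.

Unsatisfiable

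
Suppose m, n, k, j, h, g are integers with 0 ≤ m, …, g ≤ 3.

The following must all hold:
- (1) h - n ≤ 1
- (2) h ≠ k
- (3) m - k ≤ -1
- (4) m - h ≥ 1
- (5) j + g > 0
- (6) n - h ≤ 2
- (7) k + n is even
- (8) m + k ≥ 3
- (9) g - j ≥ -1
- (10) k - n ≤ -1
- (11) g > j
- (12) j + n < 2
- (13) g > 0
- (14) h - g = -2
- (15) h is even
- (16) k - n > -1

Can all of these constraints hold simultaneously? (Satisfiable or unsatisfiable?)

Constraints 3, 4, 6, and 10 give n − k ≥ 1, k − m ≥ 1, m − h ≥ 1, h − n ≥ -2.
Adding all 4 inequalities: the left sides telescope to 0, and the right sides sum to 1 + 1 + 1 + (-2) = 1. So 0 ≥ 1, which is false.

Unsatisfiable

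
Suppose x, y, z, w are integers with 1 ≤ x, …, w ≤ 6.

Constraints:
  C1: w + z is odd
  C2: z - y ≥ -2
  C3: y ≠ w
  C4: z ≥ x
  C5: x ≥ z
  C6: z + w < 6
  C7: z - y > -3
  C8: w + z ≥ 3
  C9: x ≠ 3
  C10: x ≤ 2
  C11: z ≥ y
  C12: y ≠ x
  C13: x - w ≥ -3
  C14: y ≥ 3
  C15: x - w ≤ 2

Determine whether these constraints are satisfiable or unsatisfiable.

From constraints 11 and 14: z ≥ y and y ≥ 3, so z ≥ 3. From constraints 5 and 10: z ≤ x and x ≤ 2, so z ≤ 2. But 2 < 3, so no value of z works.

Unsatisfiable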